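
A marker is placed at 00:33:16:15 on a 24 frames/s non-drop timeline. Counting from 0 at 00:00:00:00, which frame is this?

47919

Total seconds to the label: (0 × 3600 + 33 × 60 + 16) = 1996.
Frame index = 1996 × 24 + 15 = 47919.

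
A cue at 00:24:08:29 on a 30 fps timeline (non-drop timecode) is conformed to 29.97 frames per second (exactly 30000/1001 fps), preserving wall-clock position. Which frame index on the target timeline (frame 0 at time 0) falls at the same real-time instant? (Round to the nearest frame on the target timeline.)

Source frame index: (0×3600 + 24×60 + 8) × 30 + 29 = 43469.
Real time: 43469 / (30) = 43469/30 s.
Target frame: (43469/30) × (30000/1001) = 43469000/1001 ≈ 43425.574 → 43426.

frame 43426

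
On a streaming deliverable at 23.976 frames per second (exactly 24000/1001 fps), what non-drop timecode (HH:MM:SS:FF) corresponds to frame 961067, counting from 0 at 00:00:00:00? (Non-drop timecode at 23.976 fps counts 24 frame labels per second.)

961067 ÷ 24 = 40044 full seconds, remainder 11 frames.
40044 s = 11 h 7 min 24 s.
Timecode: 11:07:24:11.

11:07:24:11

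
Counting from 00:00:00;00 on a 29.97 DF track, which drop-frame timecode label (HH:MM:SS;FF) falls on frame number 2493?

Each 10-minute DF block holds 10 × 60 × 30 − 9 × 2 = 17982 frames. 2493 ÷ 17982 → 0 full blocks, remainder 2493.
Within the partial block the first minute is 1800 frames and each further minute 1798, so 1 further minute boundary passed. Total skipped labels = 18 × 0 + 2 × 1 = 2.
Non-drop label index = 2493 + 2 = 2495; at 30 labels/s that is 00:01:23:05, i.e. DF 00:01:23;05.

00:01:23;05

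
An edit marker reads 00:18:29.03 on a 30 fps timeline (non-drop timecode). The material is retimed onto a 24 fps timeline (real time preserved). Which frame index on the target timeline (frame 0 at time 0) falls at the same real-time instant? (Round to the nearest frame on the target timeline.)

frame 26618

Source frame index: (0×3600 + 18×60 + 29) × 30 + 3 = 33273.
Real time: 33273 / (30) = 11091/10 s.
Target frame: (11091/10) × (24) = 133092/5 ≈ 26618.400 → 26618.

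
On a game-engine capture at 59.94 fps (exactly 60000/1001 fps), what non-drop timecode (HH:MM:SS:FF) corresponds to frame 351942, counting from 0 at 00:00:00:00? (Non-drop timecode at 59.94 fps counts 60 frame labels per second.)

351942 ÷ 60 = 5865 full seconds, remainder 42 frames.
5865 s = 1 h 37 min 45 s.
Timecode: 01:37:45:42.

01:37:45:42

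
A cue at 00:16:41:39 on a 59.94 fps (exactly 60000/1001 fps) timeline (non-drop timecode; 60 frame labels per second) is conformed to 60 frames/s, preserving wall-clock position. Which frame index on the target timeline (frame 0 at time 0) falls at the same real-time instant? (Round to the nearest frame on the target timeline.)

Source frame index: (0×3600 + 16×60 + 41) × 60 + 39 = 60099.
Real time: 60099 / (60000/1001) = 20053033/20000 s.
Target frame: (20053033/20000) × (60) = 60159099/1000 ≈ 60159.099 → 60159.

frame 60159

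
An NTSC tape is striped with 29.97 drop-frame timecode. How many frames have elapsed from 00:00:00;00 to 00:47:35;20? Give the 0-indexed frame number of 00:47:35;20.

As if non-drop at 30 labels/s: (0 × 3600 + 47 × 60 + 35) × 30 + 20 = 85670.
Minute boundaries passed: 47; those not divisible by 10: 47 − 4 = 43; dropped labels = 2 × 43 = 86.
Actual frame index = 85670 − 86 = 85584.

85584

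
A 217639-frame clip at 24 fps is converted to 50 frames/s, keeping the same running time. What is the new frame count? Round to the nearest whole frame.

Frames at target rate = 217639 × (50) / (24) = 5440975/12 ≈ 453414.583.
Nearest whole frame: 453415.

453415 frames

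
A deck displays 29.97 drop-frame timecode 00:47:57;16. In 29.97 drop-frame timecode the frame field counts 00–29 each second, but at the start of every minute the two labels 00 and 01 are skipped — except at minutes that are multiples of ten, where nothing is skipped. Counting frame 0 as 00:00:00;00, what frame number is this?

As if non-drop at 30 labels/s: (0 × 3600 + 47 × 60 + 57) × 30 + 16 = 86326.
Minute boundaries passed: 47; those not divisible by 10: 47 − 4 = 43; dropped labels = 2 × 43 = 86.
Actual frame index = 86326 − 86 = 86240.

86240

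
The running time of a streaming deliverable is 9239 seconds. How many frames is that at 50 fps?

Frames = 9239 × 50 = 461950.

461950 frames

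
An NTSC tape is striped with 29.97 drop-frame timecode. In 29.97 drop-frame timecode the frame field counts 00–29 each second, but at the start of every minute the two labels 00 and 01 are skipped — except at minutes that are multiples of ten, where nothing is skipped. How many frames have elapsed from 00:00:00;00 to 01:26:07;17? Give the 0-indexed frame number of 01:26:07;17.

Complete 10-minute blocks: 8, each 17982 frames → 143856.
Remaining 6 whole minutes in the current block: 1800 + 5 × 1798 = 10790 frames.
Within the current minute: 7 × 30 + 17 − 2 = 225 (labels ;00/;01 skipped at this minute). Total = 143856 + 10790 + 225 = 154871.

154871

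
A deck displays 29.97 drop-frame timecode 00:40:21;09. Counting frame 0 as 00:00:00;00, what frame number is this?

72567

As if non-drop at 30 labels/s: (0 × 3600 + 40 × 60 + 21) × 30 + 9 = 72639.
Minute boundaries passed: 40; those not divisible by 10: 40 − 4 = 36; dropped labels = 2 × 36 = 72.
Actual frame index = 72639 − 72 = 72567.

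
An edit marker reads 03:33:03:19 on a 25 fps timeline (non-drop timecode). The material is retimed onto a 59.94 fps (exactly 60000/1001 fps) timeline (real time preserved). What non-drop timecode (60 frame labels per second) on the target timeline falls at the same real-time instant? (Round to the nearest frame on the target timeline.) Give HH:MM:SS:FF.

03:32:50:59

Source frame index: (3×3600 + 33×60 + 3) × 25 + 19 = 319594.
Real time: 319594 / (25) = 319594/25 s.
Target frame: (319594/25) × (60000/1001) = 69729600/91 ≈ 766259.341 → 766259.
At 60 labels/s: frame 766259 → 03:32:50:59.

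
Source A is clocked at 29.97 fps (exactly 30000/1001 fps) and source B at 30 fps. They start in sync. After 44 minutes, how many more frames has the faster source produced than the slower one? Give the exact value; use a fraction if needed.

7200/91 frames

44 min = 2640 s.
A emits 30000/1001 × 2640 = 7200000/91 frames; B emits 30 × 2640 = 79200.
Difference = 7200/91 frames (≈ 79.1209); B is ahead of A.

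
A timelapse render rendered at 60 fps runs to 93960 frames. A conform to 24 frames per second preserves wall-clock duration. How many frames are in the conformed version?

37584 frames

Target frames = source frames × (target rate / source rate) = 93960 × (24)/(60) = 93960 × 2/5 = 37584.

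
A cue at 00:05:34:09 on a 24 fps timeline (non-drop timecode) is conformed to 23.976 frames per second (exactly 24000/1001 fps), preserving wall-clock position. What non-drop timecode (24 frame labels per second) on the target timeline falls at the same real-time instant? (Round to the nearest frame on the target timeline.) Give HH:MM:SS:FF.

00:05:34:01

Source frame index: (0×3600 + 5×60 + 34) × 24 + 9 = 8025.
Real time: 8025 / (24) = 2675/8 s.
Target frame: (2675/8) × (24000/1001) = 8025000/1001 ≈ 8016.983 → 8017.
At 24 labels/s: frame 8017 → 00:05:34:01.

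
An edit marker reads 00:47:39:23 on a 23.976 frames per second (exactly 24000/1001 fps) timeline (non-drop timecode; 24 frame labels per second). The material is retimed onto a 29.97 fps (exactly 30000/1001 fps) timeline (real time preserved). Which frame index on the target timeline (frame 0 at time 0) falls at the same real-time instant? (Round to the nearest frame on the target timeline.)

Source frame index: (0×3600 + 47×60 + 39) × 24 + 23 = 68639.
Real time: 68639 / (24000/1001) = 68707639/24000 s.
Target frame: (68707639/24000) × (30000/1001) = 343195/4 ≈ 85798.750 → 85799.

frame 85799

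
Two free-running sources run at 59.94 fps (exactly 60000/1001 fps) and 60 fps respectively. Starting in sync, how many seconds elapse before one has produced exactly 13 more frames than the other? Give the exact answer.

The gap grows by |60 − 60000/1001| = 60/1001 frames per second.
Time for a 13-frame gap: 13 ÷ (60/1001) = 13013/60 s.

13013/60 seconds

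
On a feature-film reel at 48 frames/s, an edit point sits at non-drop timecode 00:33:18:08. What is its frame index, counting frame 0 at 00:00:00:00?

Total seconds to the label: (0 × 3600 + 33 × 60 + 18) = 1998.
Frame index = 1998 × 48 + 8 = 95912.

95912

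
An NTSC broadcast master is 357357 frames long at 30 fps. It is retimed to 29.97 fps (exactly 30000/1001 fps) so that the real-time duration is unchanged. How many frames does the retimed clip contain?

357000 frames

Target frames = source frames × (target rate / source rate) = 357357 × (30000/1001)/(30) = 357357 × 1000/1001 = 357000.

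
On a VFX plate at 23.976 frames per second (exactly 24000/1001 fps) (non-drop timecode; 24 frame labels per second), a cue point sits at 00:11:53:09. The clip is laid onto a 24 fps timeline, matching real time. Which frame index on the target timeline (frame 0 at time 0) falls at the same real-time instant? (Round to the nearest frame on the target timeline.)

Source frame index: (0×3600 + 11×60 + 53) × 24 + 9 = 17121.
Real time: 17121 / (24000/1001) = 5712707/8000 s.
Target frame: (5712707/8000) × (24) = 17138121/1000 ≈ 17138.121 → 17138.

frame 17138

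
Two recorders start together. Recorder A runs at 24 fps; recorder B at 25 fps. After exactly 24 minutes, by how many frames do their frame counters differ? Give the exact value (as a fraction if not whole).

24 min = 1440 s.
A emits 24 × 1440 = 34560 frames; B emits 25 × 1440 = 36000.
Difference = 1440 frames; B is ahead of A.

1440 frames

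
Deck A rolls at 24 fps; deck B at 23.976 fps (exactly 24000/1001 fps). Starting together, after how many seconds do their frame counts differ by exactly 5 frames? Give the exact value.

The gap grows by |24000/1001 − 24| = 24/1001 frames per second.
Time for a 5-frame gap: 5 ÷ (24/1001) = 5005/24 s.

5005/24 seconds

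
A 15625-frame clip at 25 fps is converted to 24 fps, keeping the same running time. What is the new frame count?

15000 frames

Target frames = source frames × (target rate / source rate) = 15625 × (24)/(25) = 15625 × 24/25 = 15000.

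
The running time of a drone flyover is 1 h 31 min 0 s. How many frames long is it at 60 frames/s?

327600 frames

1 h 31 min 0 s = 5460 s.
Frames = 5460 × 60 = 327600.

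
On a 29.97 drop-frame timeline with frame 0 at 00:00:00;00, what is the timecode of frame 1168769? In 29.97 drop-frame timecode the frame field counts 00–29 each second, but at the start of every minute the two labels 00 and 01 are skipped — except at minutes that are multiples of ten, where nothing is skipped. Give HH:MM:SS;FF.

Each 10-minute DF block holds 10 × 60 × 30 − 9 × 2 = 17982 frames. 1168769 ÷ 17982 → 64 full blocks, remainder 17921.
Within the partial block the first minute is 1800 frames and each further minute 1798, so 9 further minute boundaries passed. Total skipped labels = 18 × 64 + 2 × 9 = 1170.
Non-drop label index = 1168769 + 1170 = 1169939; at 30 labels/s that is 10:49:57:29, i.e. DF 10:49:57;29.

10:49:57;29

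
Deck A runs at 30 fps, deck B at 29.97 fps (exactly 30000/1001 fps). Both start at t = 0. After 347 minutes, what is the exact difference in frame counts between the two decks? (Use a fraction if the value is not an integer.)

624600/1001 frames

347 min = 20820 s.
A emits 30 × 20820 = 624600 frames; B emits 30000/1001 × 20820 = 624600000/1001.
Difference = 624600/1001 frames (≈ 623.9760); B is behind A.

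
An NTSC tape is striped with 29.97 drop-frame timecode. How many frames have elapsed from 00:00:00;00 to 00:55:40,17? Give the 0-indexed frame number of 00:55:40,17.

100117

Complete 10-minute blocks: 5, each 17982 frames → 89910.
Remaining 5 whole minutes in the current block: 1800 + 4 × 1798 = 8992 frames.
Within the current minute: 40 × 30 + 17 − 2 = 1215 (labels ;00/;01 skipped at this minute). Total = 89910 + 8992 + 1215 = 100117.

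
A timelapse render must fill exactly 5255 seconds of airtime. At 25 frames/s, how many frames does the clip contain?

Frames = 5255 × 25 = 131375.

131375 frames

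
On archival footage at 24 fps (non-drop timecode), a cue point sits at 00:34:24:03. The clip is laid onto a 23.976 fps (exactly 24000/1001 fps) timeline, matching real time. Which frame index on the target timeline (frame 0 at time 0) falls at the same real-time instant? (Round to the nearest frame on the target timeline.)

Source frame index: (0×3600 + 34×60 + 24) × 24 + 3 = 49539.
Real time: 49539 / (24) = 16513/8 s.
Target frame: (16513/8) × (24000/1001) = 7077000/143 ≈ 49489.510 → 49490.

frame 49490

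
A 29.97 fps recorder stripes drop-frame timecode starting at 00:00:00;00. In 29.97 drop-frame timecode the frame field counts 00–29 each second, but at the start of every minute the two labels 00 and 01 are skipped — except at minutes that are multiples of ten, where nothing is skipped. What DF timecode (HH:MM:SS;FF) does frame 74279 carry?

Each 10-minute DF block holds 10 × 60 × 30 − 9 × 2 = 17982 frames. 74279 ÷ 17982 → 4 full blocks, remainder 2351.
Within the partial block the first minute is 1800 frames and each further minute 1798, so 1 further minute boundary passed. Total skipped labels = 18 × 4 + 2 × 1 = 74.
Non-drop label index = 74279 + 74 = 74353; at 30 labels/s that is 00:41:18:13, i.e. DF 00:41:18;13.

00:41:18;13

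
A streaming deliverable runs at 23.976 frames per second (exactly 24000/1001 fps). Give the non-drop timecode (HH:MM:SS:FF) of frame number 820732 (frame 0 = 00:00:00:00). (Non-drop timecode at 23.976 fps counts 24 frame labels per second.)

09:29:57:04

820732 ÷ 24 = 34197 full seconds, remainder 4 frames.
34197 s = 9 h 29 min 57 s.
Timecode: 09:29:57:04.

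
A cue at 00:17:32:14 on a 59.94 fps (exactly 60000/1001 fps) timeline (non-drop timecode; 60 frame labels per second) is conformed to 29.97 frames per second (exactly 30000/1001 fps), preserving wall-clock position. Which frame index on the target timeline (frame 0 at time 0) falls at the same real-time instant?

frame 31567

Source frame index: (0×3600 + 17×60 + 32) × 60 + 14 = 63134.
Real time: 63134 / (60000/1001) = 31598567/30000 s.
Target frame: (31598567/30000) × (30000/1001) = 31567.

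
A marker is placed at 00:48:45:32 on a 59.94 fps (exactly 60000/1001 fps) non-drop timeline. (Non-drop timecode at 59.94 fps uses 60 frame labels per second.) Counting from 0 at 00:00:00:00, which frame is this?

Total seconds to the label: (0 × 3600 + 48 × 60 + 45) = 2925.
Frame index = 2925 × 60 + 32 = 175532.

frame 175532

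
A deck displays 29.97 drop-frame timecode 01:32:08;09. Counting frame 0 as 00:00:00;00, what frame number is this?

165683

As if non-drop at 30 labels/s: (1 × 3600 + 32 × 60 + 8) × 30 + 9 = 165849.
Minute boundaries passed: 92; those not divisible by 10: 92 − 9 = 83; dropped labels = 2 × 83 = 166.
Actual frame index = 165849 − 166 = 165683.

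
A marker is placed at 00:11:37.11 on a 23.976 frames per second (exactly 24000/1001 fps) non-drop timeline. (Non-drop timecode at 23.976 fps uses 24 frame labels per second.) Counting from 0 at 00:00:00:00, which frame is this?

16739

Total seconds to the label: (0 × 3600 + 11 × 60 + 37) = 697.
Frame index = 697 × 24 + 11 = 16739.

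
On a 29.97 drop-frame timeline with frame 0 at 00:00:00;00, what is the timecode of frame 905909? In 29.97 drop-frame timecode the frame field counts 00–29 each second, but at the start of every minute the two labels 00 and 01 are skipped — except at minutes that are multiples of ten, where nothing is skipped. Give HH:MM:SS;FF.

Ten DF minutes hold 17982 frames, so frame 905909 lies in block 50 (frames 899100–917081) with 6809 frames into that block.
The block's first minute is 1800 frames and the rest 1798 each; 6809 frames reaches minute 3, so 50 × 18 + 3 × 2 = 906 labels have been skipped so far.
Adding those back, label number 905909 + 906 = 906815 at 30 labels/s is 30227 s + 5 f = 8 h 23 min 47 s frame 5, i.e. 08:23:47;05.

08:23:47;05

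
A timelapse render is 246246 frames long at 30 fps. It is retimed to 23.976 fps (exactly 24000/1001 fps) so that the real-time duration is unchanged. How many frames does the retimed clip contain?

196800 frames

Target frames = source frames × (target rate / source rate) = 246246 × (24000/1001)/(30) = 246246 × 800/1001 = 196800.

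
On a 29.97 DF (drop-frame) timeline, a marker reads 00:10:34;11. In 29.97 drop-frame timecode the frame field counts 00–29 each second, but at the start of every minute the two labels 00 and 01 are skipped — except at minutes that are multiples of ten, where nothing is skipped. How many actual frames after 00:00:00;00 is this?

19013

As if non-drop at 30 labels/s: (0 × 3600 + 10 × 60 + 34) × 30 + 11 = 19031.
Minute boundaries passed: 10; those not divisible by 10: 10 − 1 = 9; dropped labels = 2 × 9 = 18.
Actual frame index = 19031 − 18 = 19013.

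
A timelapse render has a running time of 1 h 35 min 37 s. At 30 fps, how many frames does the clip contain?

1 h 35 min 37 s = 5737 s.
Frames = 5737 × 30 = 172110.

172110 frames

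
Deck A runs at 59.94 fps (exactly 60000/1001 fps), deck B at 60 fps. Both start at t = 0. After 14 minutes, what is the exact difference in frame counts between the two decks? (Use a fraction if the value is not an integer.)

7200/143 frames

14 min = 840 s.
A emits 60000/1001 × 840 = 7200000/143 frames; B emits 60 × 840 = 50400.
Difference = 7200/143 frames (≈ 50.3497); B is ahead of A.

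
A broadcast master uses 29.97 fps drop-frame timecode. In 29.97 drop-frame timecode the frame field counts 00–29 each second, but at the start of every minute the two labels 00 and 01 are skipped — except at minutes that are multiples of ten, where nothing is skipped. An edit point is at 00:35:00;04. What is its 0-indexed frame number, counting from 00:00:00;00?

Complete 10-minute blocks: 3, each 17982 frames → 53946.
Remaining 5 whole minutes in the current block: 1800 + 4 × 1798 = 8992 frames.
Within the current minute: 0 × 30 + 4 − 2 = 2 (labels ;00/;01 skipped at this minute). Total = 53946 + 8992 + 2 = 62940.

62940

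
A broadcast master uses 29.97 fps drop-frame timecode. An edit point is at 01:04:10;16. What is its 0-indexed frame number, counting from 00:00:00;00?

As if non-drop at 30 labels/s: (1 × 3600 + 4 × 60 + 10) × 30 + 16 = 115516.
Minute boundaries passed: 64; those not divisible by 10: 64 − 6 = 58; dropped labels = 2 × 58 = 116.
Actual frame index = 115516 − 116 = 115400.

115400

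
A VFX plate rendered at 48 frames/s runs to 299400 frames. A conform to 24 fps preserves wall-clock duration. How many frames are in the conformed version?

Target frames = source frames × (target rate / source rate) = 299400 × (24)/(48) = 299400 × 1/2 = 149700.

149700 frames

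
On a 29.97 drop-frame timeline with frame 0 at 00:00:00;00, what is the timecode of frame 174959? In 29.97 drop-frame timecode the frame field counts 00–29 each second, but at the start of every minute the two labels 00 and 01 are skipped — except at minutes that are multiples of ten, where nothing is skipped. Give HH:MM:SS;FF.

01:37:17;25

Each 10-minute DF block holds 10 × 60 × 30 − 9 × 2 = 17982 frames. 174959 ÷ 17982 → 9 full blocks, remainder 13121.
Within the partial block the first minute is 1800 frames and each further minute 1798, so 7 further minute boundaries passed. Total skipped labels = 18 × 9 + 2 × 7 = 176.
Non-drop label index = 174959 + 176 = 175135; at 30 labels/s that is 01:37:17:25, i.e. DF 01:37:17;25.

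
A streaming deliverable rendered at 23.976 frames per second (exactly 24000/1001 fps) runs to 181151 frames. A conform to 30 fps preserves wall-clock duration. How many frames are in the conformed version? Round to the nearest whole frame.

226665 frames

Frames at target rate = 181151 × (30) / (24000/1001) = 181332151/800 ≈ 226665.189.
Nearest whole frame: 226665.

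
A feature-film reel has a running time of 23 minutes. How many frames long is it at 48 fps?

23 min = 1380 s.
Frames = 1380 × 48 = 66240.

66240 frames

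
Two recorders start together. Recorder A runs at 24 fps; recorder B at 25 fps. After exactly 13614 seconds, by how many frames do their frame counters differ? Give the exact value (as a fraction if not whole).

13614 frames

A emits 24 × 13614 = 326736 frames; B emits 25 × 13614 = 340350.
Difference = 13614 frames; B is ahead of A.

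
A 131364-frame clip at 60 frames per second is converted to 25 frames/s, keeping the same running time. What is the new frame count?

54735 frames

Target frames = source frames × (target rate / source rate) = 131364 × (25)/(60) = 131364 × 5/12 = 54735.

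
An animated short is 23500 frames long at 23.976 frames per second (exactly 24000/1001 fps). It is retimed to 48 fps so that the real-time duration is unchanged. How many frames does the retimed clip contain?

47047 frames

Target frames = source frames × (target rate / source rate) = 23500 × (48)/(24000/1001) = 23500 × 1001/500 = 47047.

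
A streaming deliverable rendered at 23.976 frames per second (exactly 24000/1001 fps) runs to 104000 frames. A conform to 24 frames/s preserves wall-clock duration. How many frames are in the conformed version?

104104 frames

Target frames = source frames × (target rate / source rate) = 104000 × (24)/(24000/1001) = 104000 × 1001/1000 = 104104.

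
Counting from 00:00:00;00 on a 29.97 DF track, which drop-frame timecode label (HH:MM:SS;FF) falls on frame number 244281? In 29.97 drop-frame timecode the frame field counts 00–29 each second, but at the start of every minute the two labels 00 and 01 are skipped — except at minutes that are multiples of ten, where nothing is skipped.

02:15:50;25

Each 10-minute DF block holds 10 × 60 × 30 − 9 × 2 = 17982 frames. 244281 ÷ 17982 → 13 full blocks, remainder 10515.
Within the partial block the first minute is 1800 frames and each further minute 1798, so 5 further minute boundaries passed. Total skipped labels = 18 × 13 + 2 × 5 = 244.
Non-drop label index = 244281 + 244 = 244525; at 30 labels/s that is 02:15:50:25, i.e. DF 02:15:50;25.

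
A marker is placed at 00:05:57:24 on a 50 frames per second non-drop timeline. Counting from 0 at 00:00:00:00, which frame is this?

17874

Total seconds to the label: (0 × 3600 + 5 × 60 + 57) = 357.
Frame index = 357 × 50 + 24 = 17874.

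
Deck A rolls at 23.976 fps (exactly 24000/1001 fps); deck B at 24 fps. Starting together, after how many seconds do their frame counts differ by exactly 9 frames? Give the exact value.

375.375 seconds

The gap grows by |24 − 24000/1001| = 24/1001 frames per second.
Time for a 9-frame gap: 9 ÷ (24/1001) = 375.375 s.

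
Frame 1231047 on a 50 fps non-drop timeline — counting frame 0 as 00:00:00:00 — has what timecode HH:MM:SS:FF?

06:50:20:47

1231047 ÷ 50 = 24620 full seconds, remainder 47 frames.
24620 s = 6 h 50 min 20 s.
Timecode: 06:50:20:47.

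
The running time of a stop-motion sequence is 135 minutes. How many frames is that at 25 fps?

135 min = 8100 s.
Frames = 8100 × 25 = 202500.

202500 frames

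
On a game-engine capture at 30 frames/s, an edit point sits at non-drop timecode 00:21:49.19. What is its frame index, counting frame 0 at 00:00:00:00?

frame 39289

Total seconds to the label: (0 × 3600 + 21 × 60 + 49) = 1309.
Frame index = 1309 × 30 + 19 = 39289.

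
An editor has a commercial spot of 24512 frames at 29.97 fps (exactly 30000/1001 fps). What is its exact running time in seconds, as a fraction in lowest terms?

1533532/1875 seconds

Running time = 24512 ÷ (30000/1001) = 24512 × 1001/30000 = 1533532/1875 s.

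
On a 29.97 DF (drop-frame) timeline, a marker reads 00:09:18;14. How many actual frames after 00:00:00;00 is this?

Complete 10-minute blocks: 0, each 17982 frames → 0.
Remaining 9 whole minutes in the current block: 1800 + 8 × 1798 = 16184 frames.
Within the current minute: 18 × 30 + 14 − 2 = 552 (labels ;00/;01 skipped at this minute). Total = 0 + 16184 + 552 = 16736.

16736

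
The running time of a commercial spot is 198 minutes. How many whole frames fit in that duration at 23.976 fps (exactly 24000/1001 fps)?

284835 frames

198 min = 11880 s.
Frames = 11880 × 24000/1001 = 25920000/91 ≈ 284835.1648.
Complete frames: 284835.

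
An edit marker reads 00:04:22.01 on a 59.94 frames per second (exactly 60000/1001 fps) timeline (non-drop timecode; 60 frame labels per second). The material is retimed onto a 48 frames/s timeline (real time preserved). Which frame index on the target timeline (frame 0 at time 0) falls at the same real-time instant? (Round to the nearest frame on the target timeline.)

frame 12589

Source frame index: (0×3600 + 4×60 + 22) × 60 + 1 = 15721.
Real time: 15721 / (60000/1001) = 15736721/60000 s.
Target frame: (15736721/60000) × (48) = 15736721/1250 ≈ 12589.377 → 12589.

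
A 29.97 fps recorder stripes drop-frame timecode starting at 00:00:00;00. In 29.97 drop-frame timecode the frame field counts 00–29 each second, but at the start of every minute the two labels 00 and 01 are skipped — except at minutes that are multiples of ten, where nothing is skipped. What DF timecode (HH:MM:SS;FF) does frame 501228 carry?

Ten DF minutes hold 17982 frames, so frame 501228 lies in block 27 (frames 485514–503495) with 15714 frames into that block.
The block's first minute is 1800 frames and the rest 1798 each; 15714 frames reaches minute 8, so 27 × 18 + 8 × 2 = 502 labels have been skipped so far.
Adding those back, label number 501228 + 502 = 501730 at 30 labels/s is 16724 s + 10 f = 4 h 38 min 44 s frame 10, i.e. 04:38:44;10.

04:38:44;10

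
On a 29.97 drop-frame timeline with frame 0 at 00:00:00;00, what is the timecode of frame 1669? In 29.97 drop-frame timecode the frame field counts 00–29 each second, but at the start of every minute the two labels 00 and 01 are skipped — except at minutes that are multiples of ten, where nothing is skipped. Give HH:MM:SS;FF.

Each 10-minute DF block holds 10 × 60 × 30 − 9 × 2 = 17982 frames. 1669 ÷ 17982 → 0 full blocks, remainder 1669.
Within the partial block the first minute is 1800 frames and each further minute 1798, so 0 further minute boundaries passed. Total skipped labels = 18 × 0 + 2 × 0 = 0.
Non-drop label index = 1669 + 0 = 1669; at 30 labels/s that is 00:00:55:19, i.e. DF 00:00:55;19.

00:00:55;19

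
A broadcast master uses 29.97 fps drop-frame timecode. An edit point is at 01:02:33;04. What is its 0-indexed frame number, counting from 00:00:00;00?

112482

Complete 10-minute blocks: 6, each 17982 frames → 107892.
Remaining 2 whole minutes in the current block: 1800 + 1 × 1798 = 3598 frames.
Within the current minute: 33 × 30 + 4 − 2 = 992 (labels ;00/;01 skipped at this minute). Total = 107892 + 3598 + 992 = 112482.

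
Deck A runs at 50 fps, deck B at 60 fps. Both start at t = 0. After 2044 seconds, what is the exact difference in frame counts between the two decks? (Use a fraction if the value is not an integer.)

20440 frames

A emits 50 × 2044 = 102200 frames; B emits 60 × 2044 = 122640.
Difference = 20440 frames; B is ahead of A.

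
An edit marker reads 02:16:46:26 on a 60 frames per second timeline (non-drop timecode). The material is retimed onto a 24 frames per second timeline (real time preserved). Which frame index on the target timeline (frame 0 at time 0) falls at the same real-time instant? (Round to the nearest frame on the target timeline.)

Source frame index: (2×3600 + 16×60 + 46) × 60 + 26 = 492386.
Real time: 492386 / (60) = 246193/30 s.
Target frame: (246193/30) × (24) = 984772/5 ≈ 196954.400 → 196954.

frame 196954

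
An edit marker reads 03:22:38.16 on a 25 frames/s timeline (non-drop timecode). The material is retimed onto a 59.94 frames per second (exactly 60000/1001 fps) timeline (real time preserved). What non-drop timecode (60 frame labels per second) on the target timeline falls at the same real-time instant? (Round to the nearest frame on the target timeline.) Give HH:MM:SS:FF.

Source frame index: (3×3600 + 22×60 + 38) × 25 + 16 = 303966.
Real time: 303966 / (25) = 303966/25 s.
Target frame: (303966/25) × (60000/1001) = 56116800/77 ≈ 728789.610 → 728790.
At 60 labels/s: frame 728790 → 03:22:26:30.

03:22:26:30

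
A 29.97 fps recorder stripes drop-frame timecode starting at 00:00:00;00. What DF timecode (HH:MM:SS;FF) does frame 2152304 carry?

19:56:55;08

Each 10-minute DF block holds 10 × 60 × 30 − 9 × 2 = 17982 frames. 2152304 ÷ 17982 → 119 full blocks, remainder 12446.
Within the partial block the first minute is 1800 frames and each further minute 1798, so 6 further minute boundaries passed. Total skipped labels = 18 × 119 + 2 × 6 = 2154.
Non-drop label index = 2152304 + 2154 = 2154458; at 30 labels/s that is 19:56:55:08, i.e. DF 19:56:55;08.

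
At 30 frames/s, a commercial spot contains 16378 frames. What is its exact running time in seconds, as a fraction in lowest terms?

8189/15 seconds

Running time = 16378 ÷ (30) = 16378 × 1/30 = 8189/15 s.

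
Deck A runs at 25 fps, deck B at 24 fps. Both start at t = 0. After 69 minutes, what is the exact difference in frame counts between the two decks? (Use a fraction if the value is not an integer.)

69 min = 4140 s.
A emits 25 × 4140 = 103500 frames; B emits 24 × 4140 = 99360.
Difference = 4140 frames; B is behind A.

4140 frames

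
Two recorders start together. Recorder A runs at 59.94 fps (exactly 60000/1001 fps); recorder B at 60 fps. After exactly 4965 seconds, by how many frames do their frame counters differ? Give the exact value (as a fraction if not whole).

297900/1001 frames

A emits 60000/1001 × 4965 = 297900000/1001 frames; B emits 60 × 4965 = 297900.
Difference = 297900/1001 frames (≈ 297.6024); B is ahead of A.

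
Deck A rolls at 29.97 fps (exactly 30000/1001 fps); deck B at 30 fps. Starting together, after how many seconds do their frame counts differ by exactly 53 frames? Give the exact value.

53053/30 seconds

The gap grows by |30 − 30000/1001| = 30/1001 frames per second.
Time for a 53-frame gap: 53 ÷ (30/1001) = 53053/30 s.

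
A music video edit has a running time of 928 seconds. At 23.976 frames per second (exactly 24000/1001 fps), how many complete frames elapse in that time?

Frames = 928 × 24000/1001 = 22272000/1001 ≈ 22249.7502.
Complete frames: 22249.

22249 frames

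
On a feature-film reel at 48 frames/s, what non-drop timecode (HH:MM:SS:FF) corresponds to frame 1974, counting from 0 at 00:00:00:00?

1974 ÷ 48 = 41 full seconds, remainder 6 frames.
41 s = 0 h 0 min 41 s.
Timecode: 00:00:41:06.

00:00:41:06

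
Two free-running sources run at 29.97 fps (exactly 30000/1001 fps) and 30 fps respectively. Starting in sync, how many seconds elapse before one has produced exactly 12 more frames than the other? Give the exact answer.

The gap grows by |30 − 30000/1001| = 30/1001 frames per second.
Time for a 12-frame gap: 12 ÷ (30/1001) = 400.4 s.

400.4 seconds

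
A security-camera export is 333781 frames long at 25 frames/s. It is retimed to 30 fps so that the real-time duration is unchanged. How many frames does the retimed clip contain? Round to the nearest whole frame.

Frames at target rate = 333781 × (30) / (25) = 2002686/5 ≈ 400537.200.
Nearest whole frame: 400537.

400537 frames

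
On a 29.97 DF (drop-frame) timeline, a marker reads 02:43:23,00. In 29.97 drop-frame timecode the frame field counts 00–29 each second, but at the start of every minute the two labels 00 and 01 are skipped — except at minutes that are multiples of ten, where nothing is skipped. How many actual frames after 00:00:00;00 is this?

293796

As if non-drop at 30 labels/s: (2 × 3600 + 43 × 60 + 23) × 30 + 0 = 294090.
Minute boundaries passed: 163; those not divisible by 10: 163 − 16 = 147; dropped labels = 2 × 147 = 294.
Actual frame index = 294090 − 294 = 293796.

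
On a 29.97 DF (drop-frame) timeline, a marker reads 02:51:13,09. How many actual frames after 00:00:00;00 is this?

307891

As if non-drop at 30 labels/s: (2 × 3600 + 51 × 60 + 13) × 30 + 9 = 308199.
Minute boundaries passed: 171; those not divisible by 10: 171 − 17 = 154; dropped labels = 2 × 154 = 308.
Actual frame index = 308199 − 308 = 307891.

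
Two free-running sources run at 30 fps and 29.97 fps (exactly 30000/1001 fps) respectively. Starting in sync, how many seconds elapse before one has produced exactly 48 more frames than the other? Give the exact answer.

1601.6 seconds

The gap grows by |30000/1001 − 30| = 30/1001 frames per second.
Time for a 48-frame gap: 48 ÷ (30/1001) = 1601.6 s.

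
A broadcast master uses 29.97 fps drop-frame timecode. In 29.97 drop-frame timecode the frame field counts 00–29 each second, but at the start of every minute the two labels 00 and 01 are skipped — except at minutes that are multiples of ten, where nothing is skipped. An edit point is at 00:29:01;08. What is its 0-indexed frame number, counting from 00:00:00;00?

52184

As if non-drop at 30 labels/s: (0 × 3600 + 29 × 60 + 1) × 30 + 8 = 52238.
Minute boundaries passed: 29; those not divisible by 10: 29 − 2 = 27; dropped labels = 2 × 27 = 54.
Actual frame index = 52238 − 54 = 52184.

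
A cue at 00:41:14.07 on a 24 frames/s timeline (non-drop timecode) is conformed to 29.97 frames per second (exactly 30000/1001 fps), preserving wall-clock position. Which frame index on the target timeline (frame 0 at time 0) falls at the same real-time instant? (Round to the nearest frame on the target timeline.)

frame 74155

Source frame index: (0×3600 + 41×60 + 14) × 24 + 7 = 59383.
Real time: 59383 / (24) = 59383/24 s.
Target frame: (59383/24) × (30000/1001) = 74228750/1001 ≈ 74154.595 → 74155.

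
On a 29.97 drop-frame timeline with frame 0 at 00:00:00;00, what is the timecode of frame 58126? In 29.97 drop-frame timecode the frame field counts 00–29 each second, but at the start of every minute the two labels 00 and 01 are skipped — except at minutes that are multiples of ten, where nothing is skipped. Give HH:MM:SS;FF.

Each 10-minute DF block holds 10 × 60 × 30 − 9 × 2 = 17982 frames. 58126 ÷ 17982 → 3 full blocks, remainder 4180.
Within the partial block the first minute is 1800 frames and each further minute 1798, so 2 further minute boundaries passed. Total skipped labels = 18 × 3 + 2 × 2 = 58.
Non-drop label index = 58126 + 58 = 58184; at 30 labels/s that is 00:32:19:14, i.e. DF 00:32:19;14.

00:32:19;14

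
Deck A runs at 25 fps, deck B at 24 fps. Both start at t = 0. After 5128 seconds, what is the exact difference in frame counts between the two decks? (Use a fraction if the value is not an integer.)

A emits 25 × 5128 = 128200 frames; B emits 24 × 5128 = 123072.
Difference = 5128 frames; B is behind A.

5128 frames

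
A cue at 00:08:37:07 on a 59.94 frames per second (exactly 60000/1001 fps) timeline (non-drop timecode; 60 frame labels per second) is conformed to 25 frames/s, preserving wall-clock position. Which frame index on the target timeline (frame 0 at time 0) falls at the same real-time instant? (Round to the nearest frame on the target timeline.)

frame 12941

Source frame index: (0×3600 + 8×60 + 37) × 60 + 7 = 31027.
Real time: 31027 / (60000/1001) = 31058027/60000 s.
Target frame: (31058027/60000) × (25) = 31058027/2400 ≈ 12940.845 → 12941.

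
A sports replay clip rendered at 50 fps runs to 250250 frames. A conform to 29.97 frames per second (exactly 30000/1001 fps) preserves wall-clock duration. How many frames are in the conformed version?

Target frames = source frames × (target rate / source rate) = 250250 × (30000/1001)/(50) = 250250 × 600/1001 = 150000.

150000 frames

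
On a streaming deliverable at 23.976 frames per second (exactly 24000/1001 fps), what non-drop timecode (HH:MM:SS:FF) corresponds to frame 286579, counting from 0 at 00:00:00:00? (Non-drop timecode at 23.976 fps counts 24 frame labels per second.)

286579 ÷ 24 = 11940 full seconds, remainder 19 frames.
11940 s = 3 h 19 min 0 s.
Timecode: 03:19:00:19.

03:19:00:19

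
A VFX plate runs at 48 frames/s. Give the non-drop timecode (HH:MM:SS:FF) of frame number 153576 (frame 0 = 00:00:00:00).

00:53:19:24

153576 ÷ 48 = 3199 full seconds, remainder 24 frames.
3199 s = 0 h 53 min 19 s.
Timecode: 00:53:19:24.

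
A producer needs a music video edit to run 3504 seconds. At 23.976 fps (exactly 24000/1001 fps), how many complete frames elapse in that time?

Frames = 3504 × 24000/1001 = 84096000/1001 ≈ 84011.9880.
Complete frames: 84011.

84011 frames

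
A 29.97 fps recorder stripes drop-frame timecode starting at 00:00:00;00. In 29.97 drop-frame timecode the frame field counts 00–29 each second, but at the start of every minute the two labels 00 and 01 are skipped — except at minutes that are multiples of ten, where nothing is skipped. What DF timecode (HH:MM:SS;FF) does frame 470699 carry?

Each 10-minute DF block holds 10 × 60 × 30 − 9 × 2 = 17982 frames. 470699 ÷ 17982 → 26 full blocks, remainder 3167.
Within the partial block the first minute is 1800 frames and each further minute 1798, so 1 further minute boundary passed. Total skipped labels = 18 × 26 + 2 × 1 = 470.
Non-drop label index = 470699 + 470 = 471169; at 30 labels/s that is 04:21:45:19, i.e. DF 04:21:45;19.

04:21:45;19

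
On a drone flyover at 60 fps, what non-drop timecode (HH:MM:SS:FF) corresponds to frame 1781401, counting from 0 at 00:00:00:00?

1781401 ÷ 60 = 29690 full seconds, remainder 1 frame.
29690 s = 8 h 14 min 50 s.
Timecode: 08:14:50:01.

08:14:50:01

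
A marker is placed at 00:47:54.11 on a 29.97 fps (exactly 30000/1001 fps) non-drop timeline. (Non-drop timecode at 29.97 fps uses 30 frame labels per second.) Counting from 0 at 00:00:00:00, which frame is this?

86231

Total seconds to the label: (0 × 3600 + 47 × 60 + 54) = 2874.
Frame index = 2874 × 30 + 11 = 86231.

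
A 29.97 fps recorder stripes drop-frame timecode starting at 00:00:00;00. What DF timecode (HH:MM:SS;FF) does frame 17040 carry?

00:09:28;18

Ten DF minutes hold 17982 frames, so frame 17040 lies in block 0 (frames 0–17981) with 17040 frames into that block.
The block's first minute is 1800 frames and the rest 1798 each; 17040 frames reaches minute 9, so 0 × 18 + 9 × 2 = 18 labels have been skipped so far.
Adding those back, label number 17040 + 18 = 17058 at 30 labels/s is 568 s + 18 f = 0 h 9 min 28 s frame 18, i.e. 00:09:28;18.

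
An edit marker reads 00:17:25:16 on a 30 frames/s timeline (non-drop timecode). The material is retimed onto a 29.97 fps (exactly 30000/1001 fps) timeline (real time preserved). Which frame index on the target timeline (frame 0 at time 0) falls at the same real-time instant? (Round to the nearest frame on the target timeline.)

Source frame index: (0×3600 + 17×60 + 25) × 30 + 16 = 31366.
Real time: 31366 / (30) = 15683/15 s.
Target frame: (15683/15) × (30000/1001) = 31366000/1001 ≈ 31334.665 → 31335.

frame 31335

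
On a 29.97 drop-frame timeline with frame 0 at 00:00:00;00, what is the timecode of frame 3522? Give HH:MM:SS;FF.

00:01:57;14

Ten DF minutes hold 17982 frames, so frame 3522 lies in block 0 (frames 0–17981) with 3522 frames into that block.
The block's first minute is 1800 frames and the rest 1798 each; 3522 frames reaches minute 1, so 0 × 18 + 1 × 2 = 2 labels have been skipped so far.
Adding those back, label number 3522 + 2 = 3524 at 30 labels/s is 117 s + 14 f = 0 h 1 min 57 s frame 14, i.e. 00:01:57;14.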